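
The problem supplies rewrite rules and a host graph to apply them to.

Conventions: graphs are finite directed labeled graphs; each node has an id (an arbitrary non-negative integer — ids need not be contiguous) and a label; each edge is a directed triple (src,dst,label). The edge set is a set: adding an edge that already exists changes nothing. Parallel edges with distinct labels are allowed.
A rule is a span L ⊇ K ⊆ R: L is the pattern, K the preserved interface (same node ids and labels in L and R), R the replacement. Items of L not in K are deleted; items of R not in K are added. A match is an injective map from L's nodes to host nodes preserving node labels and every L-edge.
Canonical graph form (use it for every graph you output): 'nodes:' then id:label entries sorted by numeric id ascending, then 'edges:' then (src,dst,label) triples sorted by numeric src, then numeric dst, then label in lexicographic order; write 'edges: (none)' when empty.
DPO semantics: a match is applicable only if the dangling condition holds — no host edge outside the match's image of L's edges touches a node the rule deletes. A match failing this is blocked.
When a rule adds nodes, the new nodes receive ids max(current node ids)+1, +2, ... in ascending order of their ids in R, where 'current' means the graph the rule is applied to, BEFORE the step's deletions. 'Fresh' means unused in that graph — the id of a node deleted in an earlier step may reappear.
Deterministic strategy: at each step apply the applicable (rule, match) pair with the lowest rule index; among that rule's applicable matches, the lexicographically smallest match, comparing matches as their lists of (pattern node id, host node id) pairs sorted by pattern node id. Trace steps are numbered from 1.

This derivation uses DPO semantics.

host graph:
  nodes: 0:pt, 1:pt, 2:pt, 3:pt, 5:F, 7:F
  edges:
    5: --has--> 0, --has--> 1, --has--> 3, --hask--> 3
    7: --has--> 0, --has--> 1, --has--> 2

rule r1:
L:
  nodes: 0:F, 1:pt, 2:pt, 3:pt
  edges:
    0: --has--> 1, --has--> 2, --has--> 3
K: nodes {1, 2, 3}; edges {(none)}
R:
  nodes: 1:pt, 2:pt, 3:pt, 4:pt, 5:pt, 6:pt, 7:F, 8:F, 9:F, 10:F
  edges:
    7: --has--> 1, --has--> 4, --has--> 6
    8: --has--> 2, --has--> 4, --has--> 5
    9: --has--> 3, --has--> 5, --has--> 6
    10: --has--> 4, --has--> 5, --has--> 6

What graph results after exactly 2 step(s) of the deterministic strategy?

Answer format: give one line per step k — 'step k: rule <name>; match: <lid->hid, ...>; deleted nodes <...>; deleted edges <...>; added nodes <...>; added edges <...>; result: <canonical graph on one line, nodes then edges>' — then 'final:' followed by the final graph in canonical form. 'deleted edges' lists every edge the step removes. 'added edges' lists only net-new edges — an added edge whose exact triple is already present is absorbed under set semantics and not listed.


step 1: rule r1; match: 0->7, 1->0, 2->1, 3->2; deleted nodes 7; deleted edges (7,0,has); (7,1,has); (7,2,has); added nodes 8, 9, 10, 11, 12, 13, 14; added edges (11,0,has); (11,8,has); (11,10,has); (12,1,has); (12,8,has); (12,9,has); (13,2,has); (13,9,has); (13,10,has); (14,8,has); (14,9,has); (14,10,has); result: nodes: 0:pt, 1:pt, 2:pt, 3:pt, 5:F, 8:pt, 9:pt, 10:pt, 11:F, 12:F, 13:F, 14:F edges: (5,0,has); (5,1,has); (5,3,has); (5,3,hask); (11,0,has); (11,8,has); (11,10,has); (12,1,has); (12,8,has); (12,9,has); (13,2,has); (13,9,has); (13,10,has); (14,8,has); (14,9,has); (14,10,has)
step 2: rule r1; match: 0->11, 1->0, 2->8, 3->10; deleted nodes 11; deleted edges (11,0,has); (11,8,has); (11,10,has); added nodes 15, 16, 17, 18, 19, 20, 21; added edges (18,0,has); (18,15,has); (18,17,has); (19,8,has); (19,15,has); (19,16,has); (20,10,has); (20,16,has); (20,17,has); (21,15,has); (21,16,has); (21,17,has); result: nodes: 0:pt, 1:pt, 2:pt, 3:pt, 5:F, 8:pt, 9:pt, 10:pt, 12:F, 13:F, 14:F, 15:pt, 16:pt, 17:pt, 18:F, 19:F, 20:F, 21:F edges: (5,0,has); (5,1,has); (5,3,has); (5,3,hask); (12,1,has); (12,8,has); (12,9,has); (13,2,has); (13,9,has); (13,10,has); (14,8,has); (14,9,has); (14,10,has); (18,0,has); (18,15,has); (18,17,has); (19,8,has); (19,15,has); (19,16,has); (20,10,has); (20,16,has); (20,17,has); (21,15,has); (21,16,has); (21,17,has)
final:
nodes: 0:pt, 1:pt, 2:pt, 3:pt, 5:F, 8:pt, 9:pt, 10:pt, 12:F, 13:F, 14:F, 15:pt, 16:pt, 17:pt, 18:F, 19:F, 20:F, 21:F
edges: (5,0,has); (5,1,has); (5,3,has); (5,3,hask); (12,1,has); (12,8,has); (12,9,has); (13,2,has); (13,9,has); (13,10,has); (14,8,has); (14,9,has); (14,10,has); (18,0,has); (18,15,has); (18,17,has); (19,8,has); (19,15,has); (19,16,has); (20,10,has); (20,16,has); (20,17,has); (21,15,has); (21,16,has); (21,17,has)


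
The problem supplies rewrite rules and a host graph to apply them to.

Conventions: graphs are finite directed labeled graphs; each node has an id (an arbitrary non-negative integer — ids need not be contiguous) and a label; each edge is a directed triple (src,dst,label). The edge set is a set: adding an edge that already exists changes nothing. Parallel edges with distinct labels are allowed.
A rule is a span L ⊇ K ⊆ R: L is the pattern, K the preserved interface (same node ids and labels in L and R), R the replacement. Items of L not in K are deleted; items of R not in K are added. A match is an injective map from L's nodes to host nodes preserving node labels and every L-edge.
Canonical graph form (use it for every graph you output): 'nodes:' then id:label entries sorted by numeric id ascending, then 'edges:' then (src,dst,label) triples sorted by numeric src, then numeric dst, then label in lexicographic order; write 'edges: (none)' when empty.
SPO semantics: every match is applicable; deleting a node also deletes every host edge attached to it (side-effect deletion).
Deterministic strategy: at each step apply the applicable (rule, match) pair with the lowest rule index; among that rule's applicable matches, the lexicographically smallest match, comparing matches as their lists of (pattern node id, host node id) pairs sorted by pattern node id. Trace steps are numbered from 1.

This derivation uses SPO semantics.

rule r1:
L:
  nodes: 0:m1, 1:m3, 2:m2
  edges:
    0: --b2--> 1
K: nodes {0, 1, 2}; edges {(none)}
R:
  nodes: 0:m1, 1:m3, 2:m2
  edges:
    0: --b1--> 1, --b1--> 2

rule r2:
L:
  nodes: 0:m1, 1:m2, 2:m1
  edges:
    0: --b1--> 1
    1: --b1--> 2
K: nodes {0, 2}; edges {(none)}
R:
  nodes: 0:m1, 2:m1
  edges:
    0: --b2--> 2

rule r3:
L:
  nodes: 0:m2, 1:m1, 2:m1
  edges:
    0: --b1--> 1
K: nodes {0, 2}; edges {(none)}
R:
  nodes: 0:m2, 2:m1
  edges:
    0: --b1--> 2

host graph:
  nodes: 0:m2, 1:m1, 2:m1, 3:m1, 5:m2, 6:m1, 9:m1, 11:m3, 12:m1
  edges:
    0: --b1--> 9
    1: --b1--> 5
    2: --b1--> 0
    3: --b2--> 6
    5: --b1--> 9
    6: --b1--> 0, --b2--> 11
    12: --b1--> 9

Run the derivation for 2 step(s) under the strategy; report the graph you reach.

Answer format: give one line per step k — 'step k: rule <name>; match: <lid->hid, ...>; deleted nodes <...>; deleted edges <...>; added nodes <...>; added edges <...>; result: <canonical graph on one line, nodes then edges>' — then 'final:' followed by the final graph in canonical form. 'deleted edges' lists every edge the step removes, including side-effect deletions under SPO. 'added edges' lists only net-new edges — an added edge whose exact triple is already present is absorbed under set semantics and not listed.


step 1: rule r1; match: 0->6, 1->11, 2->0; deleted nodes (none); deleted edges (6,11,b2); added nodes (none); added edges (6,11,b1); result: nodes: 0:m2, 1:m1, 2:m1, 3:m1, 5:m2, 6:m1, 9:m1, 11:m3, 12:m1 edges: (0,9,b1); (1,5,b1); (2,0,b1); (3,6,b2); (5,9,b1); (6,0,b1); (6,11,b1); (12,9,b1)
step 2: rule r2; match: 0->1, 1->5, 2->9; deleted nodes 5; deleted edges (1,5,b1); (5,9,b1); added nodes (none); added edges (1,9,b2); result: nodes: 0:m2, 1:m1, 2:m1, 3:m1, 6:m1, 9:m1, 11:m3, 12:m1 edges: (0,9,b1); (1,9,b2); (2,0,b1); (3,6,b2); (6,0,b1); (6,11,b1); (12,9,b1)
final:
nodes: 0:m2, 1:m1, 2:m1, 3:m1, 6:m1, 9:m1, 11:m3, 12:m1
edges: (0,9,b1); (1,9,b2); (2,0,b1); (3,6,b2); (6,0,b1); (6,11,b1); (12,9,b1)


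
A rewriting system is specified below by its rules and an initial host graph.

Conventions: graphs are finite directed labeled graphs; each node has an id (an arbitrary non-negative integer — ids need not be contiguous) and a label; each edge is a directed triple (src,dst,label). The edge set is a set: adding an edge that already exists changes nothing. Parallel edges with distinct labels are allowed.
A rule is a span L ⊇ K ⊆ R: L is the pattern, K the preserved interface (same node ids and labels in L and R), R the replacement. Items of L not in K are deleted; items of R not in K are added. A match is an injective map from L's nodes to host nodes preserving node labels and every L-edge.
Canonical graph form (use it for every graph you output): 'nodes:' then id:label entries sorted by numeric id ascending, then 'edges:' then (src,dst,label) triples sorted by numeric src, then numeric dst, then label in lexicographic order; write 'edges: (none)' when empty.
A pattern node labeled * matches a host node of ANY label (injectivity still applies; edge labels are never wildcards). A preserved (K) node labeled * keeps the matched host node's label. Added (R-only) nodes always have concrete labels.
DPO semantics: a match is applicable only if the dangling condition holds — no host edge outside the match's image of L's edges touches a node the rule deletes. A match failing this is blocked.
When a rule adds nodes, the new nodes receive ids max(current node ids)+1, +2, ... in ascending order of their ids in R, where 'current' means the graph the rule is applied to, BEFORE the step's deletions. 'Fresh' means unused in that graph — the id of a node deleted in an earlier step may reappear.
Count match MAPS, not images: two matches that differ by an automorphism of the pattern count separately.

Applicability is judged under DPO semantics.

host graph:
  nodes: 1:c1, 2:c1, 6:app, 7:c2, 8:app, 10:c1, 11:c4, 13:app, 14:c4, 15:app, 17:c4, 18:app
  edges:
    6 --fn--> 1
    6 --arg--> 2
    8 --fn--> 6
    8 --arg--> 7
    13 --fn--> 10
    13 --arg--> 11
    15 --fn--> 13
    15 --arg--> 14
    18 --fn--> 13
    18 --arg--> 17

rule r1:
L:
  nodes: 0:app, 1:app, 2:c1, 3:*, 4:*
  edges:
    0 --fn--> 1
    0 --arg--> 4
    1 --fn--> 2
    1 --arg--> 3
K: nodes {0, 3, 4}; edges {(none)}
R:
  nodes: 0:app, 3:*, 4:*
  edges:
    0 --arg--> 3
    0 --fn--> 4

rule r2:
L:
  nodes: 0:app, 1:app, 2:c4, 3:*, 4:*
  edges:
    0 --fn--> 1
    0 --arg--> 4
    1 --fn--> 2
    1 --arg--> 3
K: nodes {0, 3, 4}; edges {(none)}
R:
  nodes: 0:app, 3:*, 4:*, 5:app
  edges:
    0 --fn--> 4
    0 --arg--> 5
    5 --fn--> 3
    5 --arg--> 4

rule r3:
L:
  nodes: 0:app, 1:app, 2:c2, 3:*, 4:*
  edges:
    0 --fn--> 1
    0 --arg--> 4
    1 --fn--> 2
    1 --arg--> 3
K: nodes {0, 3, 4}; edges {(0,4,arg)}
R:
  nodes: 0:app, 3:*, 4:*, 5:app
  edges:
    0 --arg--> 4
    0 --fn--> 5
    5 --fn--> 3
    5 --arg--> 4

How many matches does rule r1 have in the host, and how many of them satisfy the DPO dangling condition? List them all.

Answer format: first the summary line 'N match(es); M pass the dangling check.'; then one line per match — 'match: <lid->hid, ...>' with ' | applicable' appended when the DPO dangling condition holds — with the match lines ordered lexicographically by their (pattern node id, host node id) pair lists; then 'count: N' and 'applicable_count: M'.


3 match(es); 1 pass the dangling check.
match: 0->8, 1->6, 2->1, 3->2, 4->7 | applicable
match: 0->15, 1->13, 2->10, 3->11, 4->14
match: 0->18, 1->13, 2->10, 3->11, 4->17
count: 3
applicable_count: 1


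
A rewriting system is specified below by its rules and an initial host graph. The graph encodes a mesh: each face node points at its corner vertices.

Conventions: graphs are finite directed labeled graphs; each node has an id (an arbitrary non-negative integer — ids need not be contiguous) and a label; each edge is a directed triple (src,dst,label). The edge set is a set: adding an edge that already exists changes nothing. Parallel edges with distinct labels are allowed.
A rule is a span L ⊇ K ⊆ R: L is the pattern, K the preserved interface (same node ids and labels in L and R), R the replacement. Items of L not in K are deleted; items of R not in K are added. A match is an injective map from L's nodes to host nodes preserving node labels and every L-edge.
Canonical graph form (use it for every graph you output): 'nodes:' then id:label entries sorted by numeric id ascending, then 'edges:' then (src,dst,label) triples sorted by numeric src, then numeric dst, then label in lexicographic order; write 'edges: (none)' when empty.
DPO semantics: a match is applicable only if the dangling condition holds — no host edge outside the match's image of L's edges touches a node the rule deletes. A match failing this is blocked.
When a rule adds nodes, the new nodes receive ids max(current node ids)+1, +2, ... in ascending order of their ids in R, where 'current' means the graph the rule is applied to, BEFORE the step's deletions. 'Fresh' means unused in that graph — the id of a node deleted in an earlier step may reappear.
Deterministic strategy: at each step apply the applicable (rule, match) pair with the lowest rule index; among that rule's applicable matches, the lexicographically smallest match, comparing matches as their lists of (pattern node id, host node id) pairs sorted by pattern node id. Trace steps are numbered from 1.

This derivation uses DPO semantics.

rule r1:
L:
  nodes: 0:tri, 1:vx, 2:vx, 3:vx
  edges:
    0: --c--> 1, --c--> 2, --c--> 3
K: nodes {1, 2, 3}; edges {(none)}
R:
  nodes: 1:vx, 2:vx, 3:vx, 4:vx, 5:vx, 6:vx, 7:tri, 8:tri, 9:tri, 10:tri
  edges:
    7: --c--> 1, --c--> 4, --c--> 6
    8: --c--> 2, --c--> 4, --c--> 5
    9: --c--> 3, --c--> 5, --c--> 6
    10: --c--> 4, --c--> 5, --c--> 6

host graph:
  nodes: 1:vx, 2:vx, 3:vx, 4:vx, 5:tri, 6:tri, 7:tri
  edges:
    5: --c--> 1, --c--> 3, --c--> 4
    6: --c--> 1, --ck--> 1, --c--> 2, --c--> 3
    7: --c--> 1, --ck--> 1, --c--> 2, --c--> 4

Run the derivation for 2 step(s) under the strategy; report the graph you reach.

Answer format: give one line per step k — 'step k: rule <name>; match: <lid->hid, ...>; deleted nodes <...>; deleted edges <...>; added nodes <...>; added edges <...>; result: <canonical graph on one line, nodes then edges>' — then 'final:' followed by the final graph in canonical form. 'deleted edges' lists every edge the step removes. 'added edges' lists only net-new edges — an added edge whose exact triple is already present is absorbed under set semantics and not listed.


step 1: rule r1; match: 0->5, 1->1, 2->3, 3->4; deleted nodes 5; deleted edges (5,1,c); (5,3,c); (5,4,c); added nodes 8, 9, 10, 11, 12, 13, 14; added edges (11,1,c); (11,8,c); (11,10,c); (12,3,c); (12,8,c); (12,9,c); (13,4,c); (13,9,c); (13,10,c); (14,8,c); (14,9,c); (14,10,c); result: nodes: 1:vx, 2:vx, 3:vx, 4:vx, 6:tri, 7:tri, 8:vx, 9:vx, 10:vx, 11:tri, 12:tri, 13:tri, 14:tri edges: (6,1,c); (6,1,ck); (6,2,c); (6,3,c); (7,1,c); (7,1,ck); (7,2,c); (7,4,c); (11,1,c); (11,8,c); (11,10,c); (12,3,c); (12,8,c); (12,9,c); (13,4,c); (13,9,c); (13,10,c); (14,8,c); (14,9,c); (14,10,c)
step 2: rule r1; match: 0->11, 1->1, 2->8, 3->10; deleted nodes 11; deleted edges (11,1,c); (11,8,c); (11,10,c); added nodes 15, 16, 17, 18, 19, 20, 21; added edges (18,1,c); (18,15,c); (18,17,c); (19,8,c); (19,15,c); (19,16,c); (20,10,c); (20,16,c); (20,17,c); (21,15,c); (21,16,c); (21,17,c); result: nodes: 1:vx, 2:vx, 3:vx, 4:vx, 6:tri, 7:tri, 8:vx, 9:vx, 10:vx, 12:tri, 13:tri, 14:tri, 15:vx, 16:vx, 17:vx, 18:tri, 19:tri, 20:tri, 21:tri edges: (6,1,c); (6,1,ck); (6,2,c); (6,3,c); (7,1,c); (7,1,ck); (7,2,c); (7,4,c); (12,3,c); (12,8,c); (12,9,c); (13,4,c); (13,9,c); (13,10,c); (14,8,c); (14,9,c); (14,10,c); (18,1,c); (18,15,c); (18,17,c); (19,8,c); (19,15,c); (19,16,c); (20,10,c); (20,16,c); (20,17,c); (21,15,c); (21,16,c); (21,17,c)
final:
nodes: 1:vx, 2:vx, 3:vx, 4:vx, 6:tri, 7:tri, 8:vx, 9:vx, 10:vx, 12:tri, 13:tri, 14:tri, 15:vx, 16:vx, 17:vx, 18:tri, 19:tri, 20:tri, 21:tri
edges: (6,1,c); (6,1,ck); (6,2,c); (6,3,c); (7,1,c); (7,1,ck); (7,2,c); (7,4,c); (12,3,c); (12,8,c); (12,9,c); (13,4,c); (13,9,c); (13,10,c); (14,8,c); (14,9,c); (14,10,c); (18,1,c); (18,15,c); (18,17,c); (19,8,c); (19,15,c); (19,16,c); (20,10,c); (20,16,c); (20,17,c); (21,15,c); (21,16,c); (21,17,c)


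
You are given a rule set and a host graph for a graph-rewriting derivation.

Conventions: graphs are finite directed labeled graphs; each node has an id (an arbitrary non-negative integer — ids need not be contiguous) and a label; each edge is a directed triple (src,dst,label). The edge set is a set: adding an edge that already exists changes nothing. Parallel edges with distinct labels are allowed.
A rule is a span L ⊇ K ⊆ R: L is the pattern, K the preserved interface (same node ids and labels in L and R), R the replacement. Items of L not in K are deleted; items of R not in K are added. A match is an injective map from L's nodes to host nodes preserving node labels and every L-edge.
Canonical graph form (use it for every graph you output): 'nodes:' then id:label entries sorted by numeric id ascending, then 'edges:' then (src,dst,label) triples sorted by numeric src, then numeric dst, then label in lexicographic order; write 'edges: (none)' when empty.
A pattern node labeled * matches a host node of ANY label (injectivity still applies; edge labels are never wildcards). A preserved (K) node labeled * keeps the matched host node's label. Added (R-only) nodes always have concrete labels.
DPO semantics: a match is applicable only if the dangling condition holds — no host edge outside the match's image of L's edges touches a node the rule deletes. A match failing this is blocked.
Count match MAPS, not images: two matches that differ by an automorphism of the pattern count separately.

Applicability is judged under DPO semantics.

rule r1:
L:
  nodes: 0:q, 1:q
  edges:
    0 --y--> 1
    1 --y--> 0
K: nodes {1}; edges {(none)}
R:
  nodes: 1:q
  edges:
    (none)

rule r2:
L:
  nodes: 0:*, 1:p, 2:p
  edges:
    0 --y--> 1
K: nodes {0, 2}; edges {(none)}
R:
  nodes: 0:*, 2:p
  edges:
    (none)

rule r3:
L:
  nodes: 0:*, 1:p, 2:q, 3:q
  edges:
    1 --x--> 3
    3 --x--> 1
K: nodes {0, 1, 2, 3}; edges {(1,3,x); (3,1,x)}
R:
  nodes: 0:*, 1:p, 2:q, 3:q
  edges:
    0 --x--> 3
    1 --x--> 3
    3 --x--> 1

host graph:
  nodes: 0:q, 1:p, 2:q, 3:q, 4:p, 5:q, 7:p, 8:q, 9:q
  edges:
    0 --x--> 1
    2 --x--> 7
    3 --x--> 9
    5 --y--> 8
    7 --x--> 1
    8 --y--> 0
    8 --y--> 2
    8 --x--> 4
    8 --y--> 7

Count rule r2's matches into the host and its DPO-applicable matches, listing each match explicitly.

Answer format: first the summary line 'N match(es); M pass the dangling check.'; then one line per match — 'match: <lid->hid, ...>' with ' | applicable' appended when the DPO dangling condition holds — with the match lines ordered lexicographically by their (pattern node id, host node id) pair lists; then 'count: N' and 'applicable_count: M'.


2 match(es); 0 pass the dangling check.
match: 0->8, 1->7, 2->1
match: 0->8, 1->7, 2->4
count: 2
applicable_count: 0


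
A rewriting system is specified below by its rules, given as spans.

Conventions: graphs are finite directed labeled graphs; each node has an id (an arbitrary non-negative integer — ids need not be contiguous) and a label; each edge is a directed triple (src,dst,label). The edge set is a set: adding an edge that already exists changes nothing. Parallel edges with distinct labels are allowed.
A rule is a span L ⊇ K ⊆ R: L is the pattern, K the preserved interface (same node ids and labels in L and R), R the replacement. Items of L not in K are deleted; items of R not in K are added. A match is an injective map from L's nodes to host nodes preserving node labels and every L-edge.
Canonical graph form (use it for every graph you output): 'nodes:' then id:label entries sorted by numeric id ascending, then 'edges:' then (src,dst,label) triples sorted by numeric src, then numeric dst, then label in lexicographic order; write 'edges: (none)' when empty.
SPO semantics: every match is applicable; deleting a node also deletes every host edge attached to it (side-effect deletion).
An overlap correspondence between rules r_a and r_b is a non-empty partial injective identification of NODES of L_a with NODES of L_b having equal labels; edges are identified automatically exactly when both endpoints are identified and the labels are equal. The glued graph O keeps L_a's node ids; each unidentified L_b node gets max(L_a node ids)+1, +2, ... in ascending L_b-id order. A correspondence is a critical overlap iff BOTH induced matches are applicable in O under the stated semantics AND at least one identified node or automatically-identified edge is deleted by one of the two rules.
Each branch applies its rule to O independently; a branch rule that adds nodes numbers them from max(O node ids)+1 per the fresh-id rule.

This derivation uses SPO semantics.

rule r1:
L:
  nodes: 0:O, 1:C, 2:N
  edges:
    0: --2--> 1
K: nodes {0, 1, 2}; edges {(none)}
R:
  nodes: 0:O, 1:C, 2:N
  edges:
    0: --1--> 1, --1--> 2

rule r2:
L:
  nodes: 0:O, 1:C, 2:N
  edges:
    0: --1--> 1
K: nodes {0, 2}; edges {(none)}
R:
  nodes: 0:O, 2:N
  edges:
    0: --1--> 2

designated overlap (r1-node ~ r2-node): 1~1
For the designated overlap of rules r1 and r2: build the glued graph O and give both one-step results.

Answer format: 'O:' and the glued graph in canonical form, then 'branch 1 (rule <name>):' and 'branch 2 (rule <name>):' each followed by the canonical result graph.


O:
nodes: 0:O, 1:C, 2:N, 3:O, 4:N
edges: (0,1,2); (3,1,1)
branch 1 (rule r1):
nodes: 0:O, 1:C, 2:N, 3:O, 4:N
edges: (0,1,1); (0,2,1); (3,1,1)
branch 2 (rule r2):
nodes: 0:O, 2:N, 3:O, 4:N
edges: (3,4,1)


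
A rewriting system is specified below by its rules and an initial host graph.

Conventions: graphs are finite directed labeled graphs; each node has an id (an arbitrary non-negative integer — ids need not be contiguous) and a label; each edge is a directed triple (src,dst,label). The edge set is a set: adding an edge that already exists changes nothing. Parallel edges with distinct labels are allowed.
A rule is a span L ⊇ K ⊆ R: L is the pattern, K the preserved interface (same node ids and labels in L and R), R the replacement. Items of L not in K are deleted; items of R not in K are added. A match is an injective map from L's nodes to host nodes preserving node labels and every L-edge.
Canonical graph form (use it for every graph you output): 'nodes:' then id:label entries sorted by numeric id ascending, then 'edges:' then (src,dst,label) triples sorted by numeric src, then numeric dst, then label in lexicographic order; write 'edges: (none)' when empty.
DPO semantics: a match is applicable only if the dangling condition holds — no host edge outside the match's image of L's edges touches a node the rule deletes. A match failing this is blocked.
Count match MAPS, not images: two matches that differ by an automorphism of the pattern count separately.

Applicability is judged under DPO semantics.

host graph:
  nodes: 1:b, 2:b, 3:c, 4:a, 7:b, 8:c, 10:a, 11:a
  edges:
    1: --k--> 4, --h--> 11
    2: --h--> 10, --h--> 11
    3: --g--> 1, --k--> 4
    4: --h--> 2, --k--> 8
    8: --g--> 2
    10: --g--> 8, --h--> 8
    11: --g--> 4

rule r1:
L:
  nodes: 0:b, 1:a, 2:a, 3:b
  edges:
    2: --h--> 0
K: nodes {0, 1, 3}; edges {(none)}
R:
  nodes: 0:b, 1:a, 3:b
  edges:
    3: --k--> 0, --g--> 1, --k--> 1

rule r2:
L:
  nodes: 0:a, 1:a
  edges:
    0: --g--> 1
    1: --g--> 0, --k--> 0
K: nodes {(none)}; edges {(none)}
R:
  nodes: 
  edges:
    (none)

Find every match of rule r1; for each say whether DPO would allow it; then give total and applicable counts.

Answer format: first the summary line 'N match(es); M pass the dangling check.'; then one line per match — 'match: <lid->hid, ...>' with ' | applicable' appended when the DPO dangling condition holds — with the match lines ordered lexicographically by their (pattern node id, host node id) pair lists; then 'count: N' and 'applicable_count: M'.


4 match(es); 0 pass the dangling check.
match: 0->2, 1->10, 2->4, 3->1
match: 0->2, 1->10, 2->4, 3->7
match: 0->2, 1->11, 2->4, 3->1
match: 0->2, 1->11, 2->4, 3->7
count: 4
applicable_count: 0


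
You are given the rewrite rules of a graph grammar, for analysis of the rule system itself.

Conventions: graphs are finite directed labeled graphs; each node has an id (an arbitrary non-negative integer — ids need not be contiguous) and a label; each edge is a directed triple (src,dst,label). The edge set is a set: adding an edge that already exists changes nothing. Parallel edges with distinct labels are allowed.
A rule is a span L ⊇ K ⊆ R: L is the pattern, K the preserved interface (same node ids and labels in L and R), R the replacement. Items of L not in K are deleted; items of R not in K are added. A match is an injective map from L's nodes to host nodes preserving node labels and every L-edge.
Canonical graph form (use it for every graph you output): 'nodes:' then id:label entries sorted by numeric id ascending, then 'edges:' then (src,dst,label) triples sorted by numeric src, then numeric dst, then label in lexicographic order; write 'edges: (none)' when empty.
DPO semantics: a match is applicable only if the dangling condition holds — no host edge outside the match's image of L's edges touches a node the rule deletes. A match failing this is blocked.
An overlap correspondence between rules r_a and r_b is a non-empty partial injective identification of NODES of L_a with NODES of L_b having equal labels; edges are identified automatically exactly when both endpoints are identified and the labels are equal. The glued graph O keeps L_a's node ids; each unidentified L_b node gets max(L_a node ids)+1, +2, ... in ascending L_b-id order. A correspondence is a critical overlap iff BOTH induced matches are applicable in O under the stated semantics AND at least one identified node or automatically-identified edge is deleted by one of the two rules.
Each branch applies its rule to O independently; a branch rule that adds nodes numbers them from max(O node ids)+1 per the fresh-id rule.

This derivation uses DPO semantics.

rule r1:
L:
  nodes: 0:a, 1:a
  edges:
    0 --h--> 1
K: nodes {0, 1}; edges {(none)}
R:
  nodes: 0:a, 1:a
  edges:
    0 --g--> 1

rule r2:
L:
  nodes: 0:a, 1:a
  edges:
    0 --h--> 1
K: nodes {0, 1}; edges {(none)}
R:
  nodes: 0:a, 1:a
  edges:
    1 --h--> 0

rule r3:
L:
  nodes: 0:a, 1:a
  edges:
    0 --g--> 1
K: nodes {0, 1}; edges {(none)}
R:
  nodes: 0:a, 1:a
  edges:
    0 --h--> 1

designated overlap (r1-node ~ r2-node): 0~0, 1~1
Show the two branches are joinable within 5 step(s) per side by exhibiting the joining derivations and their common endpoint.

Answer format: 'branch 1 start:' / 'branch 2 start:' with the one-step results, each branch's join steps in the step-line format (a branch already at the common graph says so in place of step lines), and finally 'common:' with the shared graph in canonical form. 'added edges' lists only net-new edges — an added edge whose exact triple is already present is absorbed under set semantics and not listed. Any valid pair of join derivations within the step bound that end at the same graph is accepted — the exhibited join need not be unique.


branch 1 start:
nodes: 0:a, 1:a
edges: (0,1,g)
branch 2 start:
nodes: 0:a, 1:a
edges: (1,0,h)
branch 1 step 1: rule r3; match: 0->0, 1->1; deleted nodes (none); deleted edges (0,1,g); added nodes (none); added edges (0,1,h); result: nodes: 0:a, 1:a edges: (0,1,h)
branch 2 step 1: rule r2; match: 0->1, 1->0; deleted nodes (none); deleted edges (1,0,h); added nodes (none); added edges (0,1,h); result: nodes: 0:a, 1:a edges: (0,1,h)
common:
nodes: 0:a, 1:a
edges: (0,1,h)


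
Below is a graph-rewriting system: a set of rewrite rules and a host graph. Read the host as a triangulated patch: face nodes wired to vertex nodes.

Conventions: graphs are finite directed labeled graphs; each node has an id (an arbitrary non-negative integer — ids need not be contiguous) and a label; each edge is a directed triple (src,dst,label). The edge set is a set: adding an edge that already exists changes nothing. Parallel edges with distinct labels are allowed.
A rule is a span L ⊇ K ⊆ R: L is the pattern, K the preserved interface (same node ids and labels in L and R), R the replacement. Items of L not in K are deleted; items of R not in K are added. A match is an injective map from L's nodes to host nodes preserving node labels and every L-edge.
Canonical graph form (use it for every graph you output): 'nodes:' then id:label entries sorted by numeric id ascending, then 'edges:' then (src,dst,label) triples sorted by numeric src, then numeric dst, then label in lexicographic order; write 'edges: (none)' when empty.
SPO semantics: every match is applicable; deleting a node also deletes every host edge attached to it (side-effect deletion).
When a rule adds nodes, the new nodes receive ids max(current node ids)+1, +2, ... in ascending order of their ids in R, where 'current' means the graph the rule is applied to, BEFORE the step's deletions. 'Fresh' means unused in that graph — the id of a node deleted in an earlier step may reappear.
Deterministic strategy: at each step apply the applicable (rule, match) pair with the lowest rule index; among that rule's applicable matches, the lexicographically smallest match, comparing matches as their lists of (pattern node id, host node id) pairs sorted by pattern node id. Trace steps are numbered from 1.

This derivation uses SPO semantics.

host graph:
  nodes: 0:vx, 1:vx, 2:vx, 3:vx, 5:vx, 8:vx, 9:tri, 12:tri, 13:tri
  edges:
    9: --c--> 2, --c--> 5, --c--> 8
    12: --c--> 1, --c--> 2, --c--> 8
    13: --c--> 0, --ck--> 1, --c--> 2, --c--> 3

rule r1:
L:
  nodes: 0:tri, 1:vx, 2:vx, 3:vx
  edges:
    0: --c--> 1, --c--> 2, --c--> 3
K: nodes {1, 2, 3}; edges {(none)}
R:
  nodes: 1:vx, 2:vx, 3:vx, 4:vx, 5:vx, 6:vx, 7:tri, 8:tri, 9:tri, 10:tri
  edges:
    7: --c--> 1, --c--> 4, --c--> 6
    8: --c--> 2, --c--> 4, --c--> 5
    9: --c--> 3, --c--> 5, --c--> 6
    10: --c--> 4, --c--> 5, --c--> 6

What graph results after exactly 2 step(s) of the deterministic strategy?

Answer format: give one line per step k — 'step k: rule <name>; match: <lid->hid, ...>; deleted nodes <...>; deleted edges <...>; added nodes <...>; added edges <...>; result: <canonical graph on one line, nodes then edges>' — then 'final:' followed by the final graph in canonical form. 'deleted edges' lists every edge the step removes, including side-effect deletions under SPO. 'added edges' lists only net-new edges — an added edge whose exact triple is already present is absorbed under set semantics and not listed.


step 1: rule r1; match: 0->9, 1->2, 2->5, 3->8; deleted nodes 9; deleted edges (9,2,c); (9,5,c); (9,8,c); added nodes 14, 15, 16, 17, 18, 19, 20; added edges (17,2,c); (17,14,c); (17,16,c); (18,5,c); (18,14,c); (18,15,c); (19,8,c); (19,15,c); (19,16,c); (20,14,c); (20,15,c); (20,16,c); result: nodes: 0:vx, 1:vx, 2:vx, 3:vx, 5:vx, 8:vx, 12:tri, 13:tri, 14:vx, 15:vx, 16:vx, 17:tri, 18:tri, 19:tri, 20:tri edges: (12,1,c); (12,2,c); (12,8,c); (13,0,c); (13,1,ck); (13,2,c); (13,3,c); (17,2,c); (17,14,c); (17,16,c); (18,5,c); (18,14,c); (18,15,c); (19,8,c); (19,15,c); (19,16,c); (20,14,c); (20,15,c); (20,16,c)
step 2: rule r1; match: 0->12, 1->1, 2->2, 3->8; deleted nodes 12; deleted edges (12,1,c); (12,2,c); (12,8,c); added nodes 21, 22, 23, 24, 25, 26, 27; added edges (24,1,c); (24,21,c); (24,23,c); (25,2,c); (25,21,c); (25,22,c); (26,8,c); (26,22,c); (26,23,c); (27,21,c); (27,22,c); (27,23,c); result: nodes: 0:vx, 1:vx, 2:vx, 3:vx, 5:vx, 8:vx, 13:tri, 14:vx, 15:vx, 16:vx, 17:tri, 18:tri, 19:tri, 20:tri, 21:vx, 22:vx, 23:vx, 24:tri, 25:tri, 26:tri, 27:tri edges: (13,0,c); (13,1,ck); (13,2,c); (13,3,c); (17,2,c); (17,14,c); (17,16,c); (18,5,c); (18,14,c); (18,15,c); (19,8,c); (19,15,c); (19,16,c); (20,14,c); (20,15,c); (20,16,c); (24,1,c); (24,21,c); (24,23,c); (25,2,c); (25,21,c); (25,22,c); (26,8,c); (26,22,c); (26,23,c); (27,21,c); (27,22,c); (27,23,c)
final:
nodes: 0:vx, 1:vx, 2:vx, 3:vx, 5:vx, 8:vx, 13:tri, 14:vx, 15:vx, 16:vx, 17:tri, 18:tri, 19:tri, 20:tri, 21:vx, 22:vx, 23:vx, 24:tri, 25:tri, 26:tri, 27:tri
edges: (13,0,c); (13,1,ck); (13,2,c); (13,3,c); (17,2,c); (17,14,c); (17,16,c); (18,5,c); (18,14,c); (18,15,c); (19,8,c); (19,15,c); (19,16,c); (20,14,c); (20,15,c); (20,16,c); (24,1,c); (24,21,c); (24,23,c); (25,2,c); (25,21,c); (25,22,c); (26,8,c); (26,22,c); (26,23,c); (27,21,c); (27,22,c); (27,23,c)


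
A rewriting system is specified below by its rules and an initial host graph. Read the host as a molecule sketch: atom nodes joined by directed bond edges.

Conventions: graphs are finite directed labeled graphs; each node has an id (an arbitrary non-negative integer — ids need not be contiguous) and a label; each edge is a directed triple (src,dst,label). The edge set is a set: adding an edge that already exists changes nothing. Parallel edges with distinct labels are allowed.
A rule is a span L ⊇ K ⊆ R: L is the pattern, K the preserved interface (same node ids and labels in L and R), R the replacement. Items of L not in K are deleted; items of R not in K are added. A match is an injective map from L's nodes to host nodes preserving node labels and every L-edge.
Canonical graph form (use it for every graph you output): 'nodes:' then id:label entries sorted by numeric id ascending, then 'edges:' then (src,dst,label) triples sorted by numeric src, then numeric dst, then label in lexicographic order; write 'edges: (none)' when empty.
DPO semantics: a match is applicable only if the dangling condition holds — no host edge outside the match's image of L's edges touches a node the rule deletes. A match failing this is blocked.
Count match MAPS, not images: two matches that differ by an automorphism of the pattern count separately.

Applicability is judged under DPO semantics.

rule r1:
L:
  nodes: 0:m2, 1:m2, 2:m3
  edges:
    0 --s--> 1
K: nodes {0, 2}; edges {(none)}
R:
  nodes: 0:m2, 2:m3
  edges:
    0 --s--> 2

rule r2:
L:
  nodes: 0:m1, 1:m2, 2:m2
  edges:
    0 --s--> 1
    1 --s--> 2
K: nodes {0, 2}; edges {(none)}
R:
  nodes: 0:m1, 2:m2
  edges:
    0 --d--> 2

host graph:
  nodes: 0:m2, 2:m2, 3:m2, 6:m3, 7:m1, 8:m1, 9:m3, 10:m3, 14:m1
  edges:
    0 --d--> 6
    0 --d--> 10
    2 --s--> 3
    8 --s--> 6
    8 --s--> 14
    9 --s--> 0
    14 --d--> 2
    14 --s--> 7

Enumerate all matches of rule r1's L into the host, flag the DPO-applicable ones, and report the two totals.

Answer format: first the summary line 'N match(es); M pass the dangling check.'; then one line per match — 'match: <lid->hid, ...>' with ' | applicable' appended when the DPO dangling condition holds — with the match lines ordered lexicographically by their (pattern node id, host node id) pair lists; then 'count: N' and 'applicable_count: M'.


3 match(es); 3 pass the dangling check.
match: 0->2, 1->3, 2->6 | applicable
match: 0->2, 1->3, 2->9 | applicable
match: 0->2, 1->3, 2->10 | applicable
count: 3
applicable_count: 3


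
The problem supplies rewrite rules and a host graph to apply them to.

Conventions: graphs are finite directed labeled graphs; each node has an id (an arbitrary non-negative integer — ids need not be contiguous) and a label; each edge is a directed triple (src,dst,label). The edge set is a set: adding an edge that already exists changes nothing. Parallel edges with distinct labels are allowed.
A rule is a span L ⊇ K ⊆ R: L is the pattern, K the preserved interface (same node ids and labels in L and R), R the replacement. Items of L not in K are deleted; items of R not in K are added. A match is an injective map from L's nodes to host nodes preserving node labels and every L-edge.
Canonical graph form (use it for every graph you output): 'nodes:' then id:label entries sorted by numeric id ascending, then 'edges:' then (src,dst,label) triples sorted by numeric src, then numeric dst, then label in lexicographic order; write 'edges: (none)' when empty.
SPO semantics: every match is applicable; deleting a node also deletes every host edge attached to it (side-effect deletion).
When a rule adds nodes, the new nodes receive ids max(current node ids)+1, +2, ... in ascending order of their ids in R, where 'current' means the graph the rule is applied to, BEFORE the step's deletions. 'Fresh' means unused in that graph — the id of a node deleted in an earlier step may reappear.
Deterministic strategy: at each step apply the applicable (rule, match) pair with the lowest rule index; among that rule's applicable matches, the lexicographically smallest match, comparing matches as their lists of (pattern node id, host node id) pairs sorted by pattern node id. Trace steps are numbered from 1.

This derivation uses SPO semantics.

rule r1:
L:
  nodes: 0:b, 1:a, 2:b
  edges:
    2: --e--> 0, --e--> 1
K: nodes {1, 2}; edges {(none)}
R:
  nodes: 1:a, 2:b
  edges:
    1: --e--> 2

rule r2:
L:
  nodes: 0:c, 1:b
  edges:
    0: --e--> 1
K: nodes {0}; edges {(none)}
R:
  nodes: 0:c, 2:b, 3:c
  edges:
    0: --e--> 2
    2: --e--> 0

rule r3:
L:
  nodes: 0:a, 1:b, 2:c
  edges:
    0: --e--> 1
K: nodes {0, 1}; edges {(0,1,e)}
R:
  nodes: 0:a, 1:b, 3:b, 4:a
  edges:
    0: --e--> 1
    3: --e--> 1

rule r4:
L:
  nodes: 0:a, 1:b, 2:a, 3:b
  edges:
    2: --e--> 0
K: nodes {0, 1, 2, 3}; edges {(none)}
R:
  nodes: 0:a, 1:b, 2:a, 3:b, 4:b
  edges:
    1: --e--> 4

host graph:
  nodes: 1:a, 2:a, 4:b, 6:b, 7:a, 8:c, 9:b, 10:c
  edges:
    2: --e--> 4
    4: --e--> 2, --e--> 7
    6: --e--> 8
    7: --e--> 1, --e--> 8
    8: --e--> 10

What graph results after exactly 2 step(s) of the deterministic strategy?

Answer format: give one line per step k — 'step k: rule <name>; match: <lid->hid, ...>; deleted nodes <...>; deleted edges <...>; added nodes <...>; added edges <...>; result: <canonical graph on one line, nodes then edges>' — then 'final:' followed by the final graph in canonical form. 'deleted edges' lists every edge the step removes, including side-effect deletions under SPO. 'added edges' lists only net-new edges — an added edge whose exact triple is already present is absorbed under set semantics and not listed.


step 1: rule r3; match: 0->2, 1->4, 2->8; deleted nodes 8; deleted edges (6,8,e); (7,8,e); (8,10,e); added nodes 11, 12; added edges (11,4,e); result: nodes: 1:a, 2:a, 4:b, 6:b, 7:a, 9:b, 10:c, 11:b, 12:a edges: (2,4,e); (4,2,e); (4,7,e); (7,1,e); (11,4,e)
step 2: rule r3; match: 0->2, 1->4, 2->10; deleted nodes 10; deleted edges (none); added nodes 13, 14; added edges (13,4,e); result: nodes: 1:a, 2:a, 4:b, 6:b, 7:a, 9:b, 11:b, 12:a, 13:b, 14:a edges: (2,4,e); (4,2,e); (4,7,e); (7,1,e); (11,4,e); (13,4,e)
final:
nodes: 1:a, 2:a, 4:b, 6:b, 7:a, 9:b, 11:b, 12:a, 13:b, 14:a
edges: (2,4,e); (4,2,e); (4,7,e); (7,1,e); (11,4,e); (13,4,e)


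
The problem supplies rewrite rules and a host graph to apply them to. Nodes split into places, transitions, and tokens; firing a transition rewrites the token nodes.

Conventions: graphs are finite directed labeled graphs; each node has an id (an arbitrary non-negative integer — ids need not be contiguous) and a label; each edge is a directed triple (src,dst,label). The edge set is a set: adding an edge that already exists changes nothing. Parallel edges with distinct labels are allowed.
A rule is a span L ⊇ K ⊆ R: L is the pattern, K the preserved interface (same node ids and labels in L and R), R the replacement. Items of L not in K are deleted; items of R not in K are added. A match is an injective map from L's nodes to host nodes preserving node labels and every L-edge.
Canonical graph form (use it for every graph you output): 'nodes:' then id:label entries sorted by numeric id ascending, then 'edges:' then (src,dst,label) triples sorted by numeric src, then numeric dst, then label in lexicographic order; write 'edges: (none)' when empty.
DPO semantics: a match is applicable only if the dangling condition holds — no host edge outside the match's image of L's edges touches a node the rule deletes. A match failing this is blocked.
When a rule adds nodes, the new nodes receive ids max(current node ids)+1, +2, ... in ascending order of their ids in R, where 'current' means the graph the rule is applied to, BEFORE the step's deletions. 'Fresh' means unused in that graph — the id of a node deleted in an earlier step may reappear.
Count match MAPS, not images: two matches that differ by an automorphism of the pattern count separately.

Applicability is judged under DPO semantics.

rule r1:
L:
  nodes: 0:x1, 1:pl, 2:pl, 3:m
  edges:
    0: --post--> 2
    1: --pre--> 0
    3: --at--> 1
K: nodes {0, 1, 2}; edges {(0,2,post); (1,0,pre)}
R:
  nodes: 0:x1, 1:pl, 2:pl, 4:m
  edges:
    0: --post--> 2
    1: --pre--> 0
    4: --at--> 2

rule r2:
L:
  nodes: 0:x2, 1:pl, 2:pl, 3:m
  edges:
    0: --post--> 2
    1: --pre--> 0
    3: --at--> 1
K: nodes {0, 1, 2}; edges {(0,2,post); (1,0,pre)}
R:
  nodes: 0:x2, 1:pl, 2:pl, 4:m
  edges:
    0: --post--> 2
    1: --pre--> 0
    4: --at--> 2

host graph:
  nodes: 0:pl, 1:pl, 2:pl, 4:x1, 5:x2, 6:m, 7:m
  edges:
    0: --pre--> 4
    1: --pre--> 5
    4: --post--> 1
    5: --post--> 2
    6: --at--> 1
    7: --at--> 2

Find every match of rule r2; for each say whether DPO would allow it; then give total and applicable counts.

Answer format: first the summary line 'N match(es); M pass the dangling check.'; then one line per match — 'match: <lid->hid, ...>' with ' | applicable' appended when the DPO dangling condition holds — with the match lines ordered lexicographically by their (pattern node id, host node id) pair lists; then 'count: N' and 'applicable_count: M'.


1 match(es); 1 pass the dangling check.
match: 0->5, 1->1, 2->2, 3->6 | applicable
count: 1
applicable_count: 1
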